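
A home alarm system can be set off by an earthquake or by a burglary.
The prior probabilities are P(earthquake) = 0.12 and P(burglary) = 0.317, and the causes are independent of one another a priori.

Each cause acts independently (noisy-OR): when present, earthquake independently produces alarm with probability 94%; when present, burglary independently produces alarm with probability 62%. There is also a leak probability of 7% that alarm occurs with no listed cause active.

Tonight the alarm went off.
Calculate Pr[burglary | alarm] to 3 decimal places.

Under noisy-OR, P(alarm | causes) = 1 − (1−0.07)·∏(1−qᵢ) over the active causes.
P(alarm) = 0.07×0.88×0.683 + 0.6466×0.88×0.317 + 0.9442×0.12×0.683 + 0.978796×0.12×0.317 = 0.042073 + 0.180376 + 0.077387 + 0.037233 = 0.337069
The burglary-present share is 0.180376 + 0.037233 = 0.217609.
So P(burglary | alarm) = 0.217609/0.337069 ≈ 0.646.

Pr[burglary | alarm] ≈ 0.646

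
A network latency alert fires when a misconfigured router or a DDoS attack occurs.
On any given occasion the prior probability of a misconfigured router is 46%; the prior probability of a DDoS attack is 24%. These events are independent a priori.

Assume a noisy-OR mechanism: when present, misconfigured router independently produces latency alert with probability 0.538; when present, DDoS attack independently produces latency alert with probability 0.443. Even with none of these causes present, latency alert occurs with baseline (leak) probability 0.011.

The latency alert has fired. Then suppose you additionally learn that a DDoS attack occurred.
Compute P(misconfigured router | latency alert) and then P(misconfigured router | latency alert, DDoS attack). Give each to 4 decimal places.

P(misconfigured router | latency alert) ≈ 0.8127; P(misconfigured router | latency alert, DDoS attack) ≈ 0.5857

Under noisy-OR, P(latency alert | causes) = 1 − (1−0.011)·∏(1−qᵢ) over the active causes.
Sum P(latency alert|·) weighted by the priors over the 4 (misconfigured router, DDoS attack) configurations:
  P(latency alert) = 0.011×0.54×0.76 + 0.449127×0.54×0.24 + 0.543082×0.46×0.76 + 0.745497×0.46×0.24
        = 0.004514 + 0.058207 + 0.189861 + 0.082303 = 0.334885
The terms with misconfigured router present sum to 0.272164, so
  P(misconfigured router | latency alert) = 0.272164 / 0.334885 ≈ 0.8127

Now condition on the additional information:
For the numerator, keep only misconfigured router=true terms: 0.745497*0.46 = 0.342929
Denominator P(latency alert | DDoS attack): 0.449127*0.54 + 0.745497*0.46 = 0.585458
Posterior = 0.342929 / 0.585458 ≈ 0.5857
— DDoS attack explains away the evidence for misconfigured router.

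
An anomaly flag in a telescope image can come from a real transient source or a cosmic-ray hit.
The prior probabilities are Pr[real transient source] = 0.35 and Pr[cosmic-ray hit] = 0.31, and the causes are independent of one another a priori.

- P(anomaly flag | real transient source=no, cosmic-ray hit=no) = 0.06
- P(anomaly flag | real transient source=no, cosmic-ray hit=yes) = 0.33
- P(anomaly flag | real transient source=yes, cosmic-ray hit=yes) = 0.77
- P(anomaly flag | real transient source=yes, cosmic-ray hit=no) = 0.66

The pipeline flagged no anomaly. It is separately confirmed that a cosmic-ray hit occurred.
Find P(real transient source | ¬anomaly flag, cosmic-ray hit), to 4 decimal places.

P(real transient source | ¬anomaly flag, cosmic-ray hit) ≈ 0.1560

Sum P(¬anomaly flag|·) weighted by the priors over both values of real transient source:
  P(¬anomaly flag | cosmic-ray hit) = 0.67×0.65 + 0.23×0.35
        = 0.435500 + 0.080500 = 0.516000
Configurations with real transient source contribute 0.080500, so
  P(real transient source | ¬anomaly flag, cosmic-ray hit) = 0.080500 / 0.516000 ≈ 0.1560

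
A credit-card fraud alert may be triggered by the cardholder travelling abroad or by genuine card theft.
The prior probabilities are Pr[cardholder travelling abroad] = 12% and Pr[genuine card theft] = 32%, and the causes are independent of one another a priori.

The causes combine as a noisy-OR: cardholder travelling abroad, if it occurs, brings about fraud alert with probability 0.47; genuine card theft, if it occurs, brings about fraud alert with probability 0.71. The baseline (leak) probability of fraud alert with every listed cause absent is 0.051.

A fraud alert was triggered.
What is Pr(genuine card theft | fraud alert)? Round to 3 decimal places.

Under noisy-OR, P(fraud alert | causes) = 1 − (1−0.051)·∏(1−qᵢ) over the active causes.
Weight on genuine card theft=true, given the evidence: 0.204101 + 0.032799 = 0.236900
The normalizing constant is 0.051*0.88*0.68 + 0.72479*0.88*0.32 + 0.49703*0.12*0.68 + 0.854139*0.12*0.32 = 0.307976
P(genuine card theft | fraud alert) = 0.236900/0.307976 ≈ 0.769

Pr(genuine card theft | fraud alert) ≈ 0.769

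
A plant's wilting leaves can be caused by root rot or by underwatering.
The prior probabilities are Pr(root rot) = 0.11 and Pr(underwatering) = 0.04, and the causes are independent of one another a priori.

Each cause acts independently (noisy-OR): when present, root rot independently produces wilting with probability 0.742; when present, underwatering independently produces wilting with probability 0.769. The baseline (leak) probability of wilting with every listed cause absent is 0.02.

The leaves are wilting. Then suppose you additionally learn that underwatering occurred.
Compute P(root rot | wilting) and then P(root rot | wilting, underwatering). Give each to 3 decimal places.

P(root rot | wilting) ≈ 0.650; P(root rot | wilting, underwatering) ≈ 0.131

Under noisy-OR, P(wilting | causes) = 1 − (1−0.02)·∏(1−qᵢ) over the active causes.
P(wilting) = 0.02×0.89×0.96 + 0.77362×0.89×0.04 + 0.74716×0.11×0.96 + 0.941594×0.11×0.04 = 0.017088 + 0.027541 + 0.078900 + 0.004143 = 0.127672
Of this, 0.083043 comes from 0.078900 + 0.004143 (the root rot=true cases).
So P(root rot | wilting) = 0.083043/0.127672 ≈ 0.650.

With the extra evidence:
Numerator (weight on configurations with root rot): 0.941594·0.11 = 0.103575
The normalizing constant is 0.77362·0.89 + 0.941594·0.11 = 0.792097
Posterior = 0.103575 / 0.792097 ≈ 0.131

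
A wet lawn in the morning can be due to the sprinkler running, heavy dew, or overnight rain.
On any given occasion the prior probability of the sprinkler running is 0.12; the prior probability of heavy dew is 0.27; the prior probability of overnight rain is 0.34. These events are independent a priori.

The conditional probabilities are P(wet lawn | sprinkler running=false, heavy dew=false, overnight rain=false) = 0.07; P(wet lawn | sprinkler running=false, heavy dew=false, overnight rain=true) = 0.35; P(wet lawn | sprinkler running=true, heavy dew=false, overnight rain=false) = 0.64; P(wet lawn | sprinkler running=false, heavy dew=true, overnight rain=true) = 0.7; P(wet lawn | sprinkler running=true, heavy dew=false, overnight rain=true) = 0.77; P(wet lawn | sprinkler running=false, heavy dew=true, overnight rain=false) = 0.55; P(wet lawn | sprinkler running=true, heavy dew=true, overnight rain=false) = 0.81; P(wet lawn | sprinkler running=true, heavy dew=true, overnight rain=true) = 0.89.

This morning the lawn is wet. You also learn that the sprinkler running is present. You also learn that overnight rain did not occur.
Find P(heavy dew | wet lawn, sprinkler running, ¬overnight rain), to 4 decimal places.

P(heavy dew | wet lawn, sprinkler running, ¬overnight rain) ≈ 0.3189

P(wet lawn | sprinkler running, ¬overnight rain) = 0.64×0.73 + 0.81×0.27 = 0.467200 + 0.218700 = 0.685900
Of this, 0.218700 comes from 0.81×0.27 (the heavy dew=true cases).
Hence the posterior is 0.218700/0.685900 ≈ 0.3189.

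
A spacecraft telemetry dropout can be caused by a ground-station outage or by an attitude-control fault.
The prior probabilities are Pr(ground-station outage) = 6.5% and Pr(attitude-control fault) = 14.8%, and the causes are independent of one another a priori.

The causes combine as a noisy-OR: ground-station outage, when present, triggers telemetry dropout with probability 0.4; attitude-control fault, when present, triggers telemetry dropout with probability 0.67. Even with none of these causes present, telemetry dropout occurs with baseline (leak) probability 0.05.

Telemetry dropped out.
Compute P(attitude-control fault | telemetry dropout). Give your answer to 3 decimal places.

P(attitude-control fault | telemetry dropout) ≈ 0.618

Under noisy-OR, P(telemetry dropout | causes) = 1 − (1−0.05)·∏(1−qᵢ) over the active causes.
Numerator (weight on configurations with attitude-control fault): 0.094998 + 0.007810 = 0.102808
Normalizer over all consistent configurations: 0.05×0.935×0.852 + 0.6865×0.935×0.148 + 0.43×0.065×0.852 + 0.8119×0.065×0.148 = 0.166452
P(attitude-control fault | telemetry dropout) = 0.102808/0.166452 ≈ 0.618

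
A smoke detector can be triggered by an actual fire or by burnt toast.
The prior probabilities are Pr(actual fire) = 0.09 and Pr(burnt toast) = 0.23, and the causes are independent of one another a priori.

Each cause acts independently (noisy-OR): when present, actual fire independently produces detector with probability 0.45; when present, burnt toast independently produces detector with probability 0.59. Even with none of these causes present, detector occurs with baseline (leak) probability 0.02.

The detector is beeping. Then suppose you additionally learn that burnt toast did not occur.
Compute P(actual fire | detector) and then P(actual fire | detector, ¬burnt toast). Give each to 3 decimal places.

P(actual fire | detector) ≈ 0.257; P(actual fire | detector, ¬burnt toast) ≈ 0.695

Under noisy-OR, P(detector | causes) = 1 − (1−0.02)·∏(1−qᵢ) over the active causes.
Sum P(detector|·) weighted by the priors over the 4 (actual fire, burnt toast) configurations:
  P(detector) = 0.02×0.91×0.77 + 0.5982×0.91×0.23 + 0.461×0.09×0.77 + 0.77901×0.09×0.23
        = 0.014014 + 0.125203 + 0.031947 + 0.016126 = 0.187290
The terms with actual fire present sum to 0.048073, so
  P(actual fire | detector) = 0.048073 / 0.187290 ≈ 0.257

With the extra evidence:
P(detector | ¬burnt toast) = 0.02·0.91 + 0.461·0.09 = 0.018200 + 0.041490 = 0.059690
The actual fire-present share is 0.461·0.09 = 0.041490.
So P(actual fire | detector, ¬burnt toast) = 0.041490/0.059690 ≈ 0.695.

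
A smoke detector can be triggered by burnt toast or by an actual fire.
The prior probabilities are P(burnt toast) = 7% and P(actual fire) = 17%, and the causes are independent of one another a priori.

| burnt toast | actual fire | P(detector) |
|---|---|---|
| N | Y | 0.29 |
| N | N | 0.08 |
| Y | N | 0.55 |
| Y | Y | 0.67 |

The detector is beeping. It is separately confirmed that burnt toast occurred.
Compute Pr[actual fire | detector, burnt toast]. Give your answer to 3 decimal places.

Sum P(detector|·) weighted by the priors over both values of actual fire:
  P(detector | burnt toast) = 0.55·0.83 + 0.67·0.17
        = 0.456500 + 0.113900 = 0.570400
The terms with actual fire present sum to 0.113900, so
  P(actual fire | detector, burnt toast) = 0.113900 / 0.570400 ≈ 0.200

Pr[actual fire | detector, burnt toast] ≈ 0.200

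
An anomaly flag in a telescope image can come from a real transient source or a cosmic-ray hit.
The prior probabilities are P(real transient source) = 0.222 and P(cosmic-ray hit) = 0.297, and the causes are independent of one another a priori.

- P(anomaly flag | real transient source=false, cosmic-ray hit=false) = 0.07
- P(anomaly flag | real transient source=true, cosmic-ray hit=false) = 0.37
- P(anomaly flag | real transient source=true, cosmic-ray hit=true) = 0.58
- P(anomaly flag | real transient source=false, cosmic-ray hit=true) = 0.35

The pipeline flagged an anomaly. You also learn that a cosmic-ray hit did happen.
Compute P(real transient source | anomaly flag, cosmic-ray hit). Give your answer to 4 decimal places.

P(real transient source | anomaly flag, cosmic-ray hit) ≈ 0.3210

By total probability over both values of real transient source:
  P(anomaly flag | cosmic-ray hit) = 0.35·0.778 + 0.58·0.222
        = 0.272300 + 0.128760 = 0.401060
The terms with real transient source present sum to 0.128760, so
  P(real transient source | anomaly flag, cosmic-ray hit) = 0.128760 / 0.401060 ≈ 0.3210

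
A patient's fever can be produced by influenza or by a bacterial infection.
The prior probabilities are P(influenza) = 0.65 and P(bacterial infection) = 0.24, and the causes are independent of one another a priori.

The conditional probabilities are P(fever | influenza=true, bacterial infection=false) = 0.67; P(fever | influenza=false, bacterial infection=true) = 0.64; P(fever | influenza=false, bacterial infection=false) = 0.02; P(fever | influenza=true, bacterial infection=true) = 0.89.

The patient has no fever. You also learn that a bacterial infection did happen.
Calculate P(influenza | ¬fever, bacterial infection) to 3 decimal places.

P(¬fever | bacterial infection) = 0.36·0.35 + 0.11·0.65 = 0.126000 + 0.071500 = 0.197500
Of this, 0.071500 comes from 0.11·0.65 (the influenza=true cases).
So P(influenza | ¬fever, bacterial infection) = 0.071500/0.197500 ≈ 0.362.

P(influenza | ¬fever, bacterial infection) ≈ 0.362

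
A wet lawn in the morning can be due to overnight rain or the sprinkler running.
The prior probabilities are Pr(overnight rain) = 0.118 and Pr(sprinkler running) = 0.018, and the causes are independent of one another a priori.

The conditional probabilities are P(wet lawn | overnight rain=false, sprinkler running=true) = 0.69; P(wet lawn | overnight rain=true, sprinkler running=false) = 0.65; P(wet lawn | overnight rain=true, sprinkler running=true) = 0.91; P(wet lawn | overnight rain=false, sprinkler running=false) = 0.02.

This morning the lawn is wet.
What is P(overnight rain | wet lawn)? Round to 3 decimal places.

P(overnight rain | wet lawn) ≈ 0.732

P(wet lawn) = 0.02*0.882*0.982 + 0.69*0.882*0.018 + 0.65*0.118*0.982 + 0.91*0.118*0.018 = 0.017322 + 0.010954 + 0.075319 + 0.001933 = 0.105528
The overnight rain-present share is 0.075319 + 0.001933 = 0.077252.
P(overnight rain | wet lawn) = 0.077252 / 0.105528 ≈ 0.732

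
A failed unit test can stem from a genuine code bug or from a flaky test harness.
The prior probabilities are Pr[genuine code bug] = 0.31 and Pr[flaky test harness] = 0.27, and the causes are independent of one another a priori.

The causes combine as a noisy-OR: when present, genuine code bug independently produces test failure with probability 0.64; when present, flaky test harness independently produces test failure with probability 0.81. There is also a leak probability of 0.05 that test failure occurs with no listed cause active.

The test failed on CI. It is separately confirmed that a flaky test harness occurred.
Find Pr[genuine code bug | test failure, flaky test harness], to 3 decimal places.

Under noisy-OR, P(test failure | causes) = 1 − (1−0.05)·∏(1−qᵢ) over the active causes.
P(test failure | flaky test harness) = 0.8195·0.69 + 0.93502·0.31 = 0.565455 + 0.289856 = 0.855311
Of this, 0.289856 comes from 0.93502·0.31 (the genuine code bug=true cases).
P(genuine code bug | test failure, flaky test harness) = 0.289856 / 0.855311 ≈ 0.339

Pr[genuine code bug | test failure, flaky test harness] ≈ 0.339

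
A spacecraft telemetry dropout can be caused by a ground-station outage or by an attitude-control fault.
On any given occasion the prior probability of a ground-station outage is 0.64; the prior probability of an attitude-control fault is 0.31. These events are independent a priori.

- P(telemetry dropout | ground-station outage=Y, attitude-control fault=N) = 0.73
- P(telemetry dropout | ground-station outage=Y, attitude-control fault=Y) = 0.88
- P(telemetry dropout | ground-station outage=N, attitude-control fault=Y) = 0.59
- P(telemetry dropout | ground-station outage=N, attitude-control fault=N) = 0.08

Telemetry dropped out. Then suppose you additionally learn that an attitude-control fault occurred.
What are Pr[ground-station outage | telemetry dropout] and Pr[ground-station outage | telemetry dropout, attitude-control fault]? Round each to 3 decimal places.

Pr[ground-station outage | telemetry dropout] ≈ 0.853; Pr[ground-station outage | telemetry dropout, attitude-control fault] ≈ 0.726

P(telemetry dropout) = 0.08×0.36×0.69 + 0.59×0.36×0.31 + 0.73×0.64×0.69 + 0.88×0.64×0.31 = 0.019872 + 0.065844 + 0.322368 + 0.174592 = 0.582676
The ground-station outage-present share is 0.322368 + 0.174592 = 0.496960.
Hence the posterior is 0.496960/0.582676 ≈ 0.853.

With the extra evidence:
For the numerator, keep only ground-station outage=true terms: 0.88*0.64 = 0.563200
The normalizing constant is 0.59*0.36 + 0.88*0.64 = 0.775600
P(ground-station outage | telemetry dropout, attitude-control fault) = 0.563200/0.775600 ≈ 0.726
— attitude-control fault explains away the evidence for ground-station outage.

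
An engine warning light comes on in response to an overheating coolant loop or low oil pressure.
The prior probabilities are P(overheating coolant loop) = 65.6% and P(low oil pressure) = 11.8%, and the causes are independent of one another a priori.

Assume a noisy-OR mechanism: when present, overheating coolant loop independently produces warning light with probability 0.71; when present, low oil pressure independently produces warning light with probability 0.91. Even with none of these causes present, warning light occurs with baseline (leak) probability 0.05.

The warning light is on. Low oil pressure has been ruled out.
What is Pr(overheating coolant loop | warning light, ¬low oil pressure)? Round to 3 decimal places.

Pr(overheating coolant loop | warning light, ¬low oil pressure) ≈ 0.965

Under noisy-OR, P(warning light | causes) = 1 − (1−0.05)·∏(1−qᵢ) over the active causes.
For the numerator, keep only overheating coolant loop=true terms: 0.7245×0.656 = 0.475272
Denominator P(warning light | ¬low oil pressure): 0.05×0.344 + 0.7245×0.656 = 0.492472
P(overheating coolant loop | warning light, ¬low oil pressure) = 0.475272/0.492472 ≈ 0.965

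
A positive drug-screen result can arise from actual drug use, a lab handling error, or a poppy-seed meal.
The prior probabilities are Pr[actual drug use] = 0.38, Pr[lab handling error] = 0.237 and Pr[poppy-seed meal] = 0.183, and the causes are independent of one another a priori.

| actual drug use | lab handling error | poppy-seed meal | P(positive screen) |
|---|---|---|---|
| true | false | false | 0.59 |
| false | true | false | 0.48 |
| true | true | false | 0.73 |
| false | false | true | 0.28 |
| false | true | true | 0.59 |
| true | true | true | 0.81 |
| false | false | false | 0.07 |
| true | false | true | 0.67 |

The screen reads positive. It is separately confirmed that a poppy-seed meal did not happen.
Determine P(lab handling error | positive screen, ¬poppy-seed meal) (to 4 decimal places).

P(lab handling error | positive screen, ¬poppy-seed meal) ≈ 0.4003

Enumerate the 4 (actual drug use, lab handling error) configurations and weight by the priors:
  P(positive screen | ¬poppy-seed meal) = 0.07·0.62·0.763 + 0.48·0.62·0.237 + 0.59·0.38·0.763 + 0.73·0.38·0.237
        = 0.033114 + 0.070531 + 0.171065 + 0.065744 = 0.340454
Keeping only the lab handling error-present terms gives 0.136275, so
  P(lab handling error | positive screen, ¬poppy-seed meal) = 0.136275 / 0.340454 ≈ 0.4003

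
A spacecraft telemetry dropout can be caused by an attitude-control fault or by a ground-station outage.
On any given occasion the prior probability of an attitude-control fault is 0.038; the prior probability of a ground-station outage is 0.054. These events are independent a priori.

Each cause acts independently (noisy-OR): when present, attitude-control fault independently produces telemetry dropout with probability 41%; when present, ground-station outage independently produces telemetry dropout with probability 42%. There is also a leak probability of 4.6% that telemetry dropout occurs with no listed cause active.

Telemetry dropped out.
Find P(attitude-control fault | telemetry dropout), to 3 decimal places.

P(attitude-control fault | telemetry dropout) ≈ 0.208

Under noisy-OR, P(telemetry dropout | causes) = 1 − (1−0.046)·∏(1−qᵢ) over the active causes.
Numerator (weight on configurations with attitude-control fault): 0.015714 + 0.001382 = 0.017096
The normalizing constant is 0.046*0.962*0.946 + 0.44668*0.962*0.054 + 0.43714*0.038*0.946 + 0.673541*0.038*0.054 = 0.082162
Posterior = 0.017096 / 0.082162 ≈ 0.208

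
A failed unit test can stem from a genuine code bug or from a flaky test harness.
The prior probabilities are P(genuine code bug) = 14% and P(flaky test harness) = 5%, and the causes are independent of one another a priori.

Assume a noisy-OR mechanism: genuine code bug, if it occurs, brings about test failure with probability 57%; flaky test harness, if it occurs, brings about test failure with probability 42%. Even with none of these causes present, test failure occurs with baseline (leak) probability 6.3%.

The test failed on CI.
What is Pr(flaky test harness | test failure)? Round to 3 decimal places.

Pr(flaky test harness | test failure) ≈ 0.160

Under noisy-OR, P(test failure | causes) = 1 − (1−0.063)·∏(1−qᵢ) over the active causes.
Enumerate the 4 (genuine code bug, flaky test harness) configurations and weight by the priors:
  P(test failure) = 0.063·0.86·0.95 + 0.45654·0.86·0.05 + 0.59709·0.14·0.95 + 0.766312·0.14·0.05
        = 0.051471 + 0.019631 + 0.079413 + 0.005364 = 0.155879
The terms with flaky test harness present sum to 0.024995, so
  P(flaky test harness | test failure) = 0.024995 / 0.155879 ≈ 0.160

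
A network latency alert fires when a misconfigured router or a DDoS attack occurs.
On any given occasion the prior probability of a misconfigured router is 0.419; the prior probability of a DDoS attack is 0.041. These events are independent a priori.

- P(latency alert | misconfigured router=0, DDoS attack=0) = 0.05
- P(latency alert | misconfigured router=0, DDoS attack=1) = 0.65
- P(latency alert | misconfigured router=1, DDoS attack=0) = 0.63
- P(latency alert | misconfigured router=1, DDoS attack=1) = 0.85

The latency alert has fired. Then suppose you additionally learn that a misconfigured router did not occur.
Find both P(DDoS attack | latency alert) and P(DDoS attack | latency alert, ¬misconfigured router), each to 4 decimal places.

P(DDoS attack | latency alert) ≈ 0.0967; P(DDoS attack | latency alert, ¬misconfigured router) ≈ 0.3572

Numerator (weight on configurations with DDoS attack): 0.015484 + 0.014602 = 0.030086
Normalizer over all consistent configurations: 0.05*0.581*0.959 + 0.65*0.581*0.041 + 0.63*0.419*0.959 + 0.85*0.419*0.041 = 0.311092
Posterior = 0.030086 / 0.311092 ≈ 0.0967

Now also conditioning on misconfigured router≠true:
Numerator (weight on configurations with DDoS attack): 0.65*0.041 = 0.026650
The normalizing constant is 0.05*0.959 + 0.65*0.041 = 0.074600
P(DDoS attack | latency alert, ¬misconfigured router) = 0.026650/0.074600 ≈ 0.3572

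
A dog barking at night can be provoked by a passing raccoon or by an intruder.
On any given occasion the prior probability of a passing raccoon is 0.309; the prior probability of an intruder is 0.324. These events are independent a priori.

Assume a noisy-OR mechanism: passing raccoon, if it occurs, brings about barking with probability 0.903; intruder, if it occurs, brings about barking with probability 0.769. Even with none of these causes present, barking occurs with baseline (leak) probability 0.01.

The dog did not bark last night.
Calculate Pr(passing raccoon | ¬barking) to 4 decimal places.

Under noisy-OR, P(barking | causes) = 1 − (1−0.01)·∏(1−qᵢ) over the active causes.
Weight on passing raccoon=true, given the evidence: 0.020059 + 0.002221 = 0.022280
The normalizing constant is 0.99×0.691×0.676 + 0.22869×0.691×0.324 + 0.09603×0.309×0.676 + 0.022183×0.309×0.324 = 0.535925
Posterior = 0.022280 / 0.535925 ≈ 0.0416

Pr(passing raccoon | ¬barking) ≈ 0.0416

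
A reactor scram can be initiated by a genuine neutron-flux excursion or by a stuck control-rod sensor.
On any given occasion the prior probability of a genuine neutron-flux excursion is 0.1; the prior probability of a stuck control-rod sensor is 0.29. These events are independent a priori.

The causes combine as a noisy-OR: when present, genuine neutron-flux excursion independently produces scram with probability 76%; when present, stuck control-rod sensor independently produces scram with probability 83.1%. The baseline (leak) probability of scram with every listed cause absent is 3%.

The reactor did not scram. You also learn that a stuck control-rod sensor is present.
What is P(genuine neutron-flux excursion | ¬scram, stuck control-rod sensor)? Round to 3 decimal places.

P(genuine neutron-flux excursion | ¬scram, stuck control-rod sensor) ≈ 0.026

Under noisy-OR, P(scram | causes) = 1 − (1−0.03)·∏(1−qᵢ) over the active causes.
Sum P(¬scram|·) weighted by the priors over both values of genuine neutron-flux excursion:
  P(¬scram | stuck control-rod sensor) = 0.16393·0.9 + 0.039343·0.1
        = 0.147537 + 0.003934 = 0.151471
Configurations with genuine neutron-flux excursion contribute 0.003934, so
  P(genuine neutron-flux excursion | ¬scram, stuck control-rod sensor) = 0.003934 / 0.151471 ≈ 0.026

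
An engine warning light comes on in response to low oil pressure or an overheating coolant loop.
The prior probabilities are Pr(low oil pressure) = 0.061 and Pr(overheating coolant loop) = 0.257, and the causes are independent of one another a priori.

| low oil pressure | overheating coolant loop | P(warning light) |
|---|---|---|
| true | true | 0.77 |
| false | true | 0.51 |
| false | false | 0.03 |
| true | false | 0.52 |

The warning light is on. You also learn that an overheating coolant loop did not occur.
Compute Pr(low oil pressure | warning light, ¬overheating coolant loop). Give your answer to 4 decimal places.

Pr(low oil pressure | warning light, ¬overheating coolant loop) ≈ 0.5296

By total probability over both values of low oil pressure:
  P(warning light | ¬overheating coolant loop) = 0.03×0.939 + 0.52×0.061
        = 0.028170 + 0.031720 = 0.059890
Keeping only the low oil pressure-present terms gives 0.031720, so
  P(low oil pressure | warning light, ¬overheating coolant loop) = 0.031720 / 0.059890 ≈ 0.5296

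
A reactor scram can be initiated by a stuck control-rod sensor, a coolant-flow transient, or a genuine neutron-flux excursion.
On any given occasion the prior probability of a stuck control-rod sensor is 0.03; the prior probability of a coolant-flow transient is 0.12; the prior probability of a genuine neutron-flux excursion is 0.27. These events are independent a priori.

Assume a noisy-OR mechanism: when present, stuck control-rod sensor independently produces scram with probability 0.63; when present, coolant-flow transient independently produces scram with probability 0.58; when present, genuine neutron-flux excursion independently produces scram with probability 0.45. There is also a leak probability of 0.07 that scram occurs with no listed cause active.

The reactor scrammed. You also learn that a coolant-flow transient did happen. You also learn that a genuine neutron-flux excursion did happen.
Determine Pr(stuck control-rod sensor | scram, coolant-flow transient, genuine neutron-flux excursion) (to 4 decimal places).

Pr(stuck control-rod sensor | scram, coolant-flow transient, genuine neutron-flux excursion) ≈ 0.0350

Under noisy-OR, P(scram | causes) = 1 − (1−0.07)·∏(1−qᵢ) over the active causes.
Numerator (weight on configurations with stuck control-rod sensor): 0.920513·0.03 = 0.027615
The normalizing constant is 0.78517·0.97 + 0.920513·0.03 = 0.789230
Posterior = 0.027615 / 0.789230 ≈ 0.0350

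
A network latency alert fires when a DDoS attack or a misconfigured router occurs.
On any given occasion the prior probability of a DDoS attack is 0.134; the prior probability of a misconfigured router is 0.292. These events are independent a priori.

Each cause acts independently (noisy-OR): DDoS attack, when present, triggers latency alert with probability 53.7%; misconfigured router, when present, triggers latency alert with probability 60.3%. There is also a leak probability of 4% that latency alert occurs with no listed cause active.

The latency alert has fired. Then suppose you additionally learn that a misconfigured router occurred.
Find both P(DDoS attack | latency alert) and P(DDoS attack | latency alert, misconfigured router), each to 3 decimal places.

Under noisy-OR, P(latency alert | causes) = 1 − (1−0.04)·∏(1−qᵢ) over the active causes.
For the numerator, keep only DDoS attack=true terms: 0.052703 + 0.032224 = 0.084927
Denominator P(latency alert): 0.04*0.866*0.708 + 0.61888*0.866*0.292 + 0.55552*0.134*0.708 + 0.823541*0.134*0.292 = 0.265949
Posterior = 0.084927 / 0.265949 ≈ 0.319

Now condition on the additional information:
P(latency alert | misconfigured router) = 0.61888*0.866 + 0.823541*0.134 = 0.535950 + 0.110354 = 0.646304
Restricting to configurations with DDoS attack present: 0.823541*0.134 = 0.110354.
Hence the posterior is 0.110354/0.646304 ≈ 0.171.
The drop from 0.319 to 0.171 is the explaining-away (discounting) effect.

P(DDoS attack | latency alert) ≈ 0.319; P(DDoS attack | latency alert, misconfigured router) ≈ 0.171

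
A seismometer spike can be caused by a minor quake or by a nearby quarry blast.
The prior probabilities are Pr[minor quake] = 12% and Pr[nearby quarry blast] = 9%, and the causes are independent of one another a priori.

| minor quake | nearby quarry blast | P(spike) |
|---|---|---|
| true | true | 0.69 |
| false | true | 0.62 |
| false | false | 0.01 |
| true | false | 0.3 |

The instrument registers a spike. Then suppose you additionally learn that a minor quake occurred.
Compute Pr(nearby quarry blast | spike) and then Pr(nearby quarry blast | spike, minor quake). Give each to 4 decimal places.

Pr(nearby quarry blast | spike) ≈ 0.5811; Pr(nearby quarry blast | spike, minor quake) ≈ 0.1853

P(spike) = 0.01*0.88*0.91 + 0.62*0.88*0.09 + 0.3*0.12*0.91 + 0.69*0.12*0.09 = 0.008008 + 0.049104 + 0.032760 + 0.007452 = 0.097324
Restricting to configurations with nearby quarry blast present: 0.049104 + 0.007452 = 0.056556.
So P(nearby quarry blast | spike) = 0.056556/0.097324 ≈ 0.5811.

Now condition on the additional information:
By total probability over both values of nearby quarry blast:
  P(spike | minor quake) = 0.3·0.91 + 0.69·0.09
        = 0.273000 + 0.062100 = 0.335100
Configurations with nearby quarry blast contribute 0.062100, so
  P(nearby quarry blast | spike, minor quake) = 0.062100 / 0.335100 ≈ 0.1853
— minor quake explains away the evidence for nearby quarry blast.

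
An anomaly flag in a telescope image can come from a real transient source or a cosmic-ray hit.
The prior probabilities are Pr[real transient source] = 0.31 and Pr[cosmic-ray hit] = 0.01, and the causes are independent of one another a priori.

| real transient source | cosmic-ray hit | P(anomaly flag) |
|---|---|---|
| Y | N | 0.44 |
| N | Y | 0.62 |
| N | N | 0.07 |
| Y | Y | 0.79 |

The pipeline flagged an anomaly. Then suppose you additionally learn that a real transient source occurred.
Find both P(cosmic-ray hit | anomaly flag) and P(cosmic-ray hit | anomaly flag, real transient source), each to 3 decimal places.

Enumerate the 4 (real transient source, cosmic-ray hit) configurations and weight by the priors:
  P(anomaly flag) = 0.07×0.69×0.99 + 0.62×0.69×0.01 + 0.44×0.31×0.99 + 0.79×0.31×0.01
        = 0.047817 + 0.004278 + 0.135036 + 0.002449 = 0.189580
The terms with cosmic-ray hit present sum to 0.006727, so
  P(cosmic-ray hit | anomaly flag) = 0.006727 / 0.189580 ≈ 0.035

Now condition on the additional information:
Numerator (weight on configurations with cosmic-ray hit): 0.79·0.01 = 0.007900
The normalizing constant is 0.44·0.99 + 0.79·0.01 = 0.443500
P(cosmic-ray hit | anomaly flag, real transient source) = 0.007900/0.443500 ≈ 0.018
— real transient source explains away the evidence for cosmic-ray hit.

P(cosmic-ray hit | anomaly flag) ≈ 0.035; P(cosmic-ray hit | anomaly flag, real transient source) ≈ 0.018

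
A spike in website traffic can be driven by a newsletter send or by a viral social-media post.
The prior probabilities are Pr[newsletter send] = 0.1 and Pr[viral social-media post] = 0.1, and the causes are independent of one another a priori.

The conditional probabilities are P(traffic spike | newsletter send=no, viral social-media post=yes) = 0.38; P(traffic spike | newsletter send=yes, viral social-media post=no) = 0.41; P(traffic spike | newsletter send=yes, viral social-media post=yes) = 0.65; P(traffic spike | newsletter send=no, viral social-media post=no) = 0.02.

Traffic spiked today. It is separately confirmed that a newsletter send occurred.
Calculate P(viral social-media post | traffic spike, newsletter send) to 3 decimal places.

For the numerator, keep only viral social-media post=true terms: 0.65*0.1 = 0.065000
The normalizing constant is 0.41*0.9 + 0.65*0.1 = 0.434000
P(viral social-media post | traffic spike, newsletter send) = 0.065000/0.434000 ≈ 0.150

P(viral social-media post | traffic spike, newsletter send) ≈ 0.150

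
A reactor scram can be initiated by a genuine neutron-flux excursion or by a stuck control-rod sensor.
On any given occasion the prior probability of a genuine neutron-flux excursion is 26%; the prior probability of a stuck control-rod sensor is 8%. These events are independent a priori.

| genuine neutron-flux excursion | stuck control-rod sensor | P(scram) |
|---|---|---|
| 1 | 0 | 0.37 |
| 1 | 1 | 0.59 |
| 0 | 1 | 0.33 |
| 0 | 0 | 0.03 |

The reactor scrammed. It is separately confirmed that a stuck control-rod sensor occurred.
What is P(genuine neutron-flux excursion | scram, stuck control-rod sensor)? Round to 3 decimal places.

P(genuine neutron-flux excursion | scram, stuck control-rod sensor) ≈ 0.386

P(scram | stuck control-rod sensor) = 0.33×0.74 + 0.59×0.26 = 0.244200 + 0.153400 = 0.397600
The genuine neutron-flux excursion-present share is 0.59×0.26 = 0.153400.
So P(genuine neutron-flux excursion | scram, stuck control-rod sensor) = 0.153400/0.397600 ≈ 0.386.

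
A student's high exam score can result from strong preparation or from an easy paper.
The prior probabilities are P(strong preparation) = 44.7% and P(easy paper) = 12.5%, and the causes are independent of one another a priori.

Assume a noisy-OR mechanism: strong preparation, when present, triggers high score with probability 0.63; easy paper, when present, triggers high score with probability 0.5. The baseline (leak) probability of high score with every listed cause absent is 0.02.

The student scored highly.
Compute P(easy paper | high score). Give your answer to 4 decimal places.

Under noisy-OR, P(high score | causes) = 1 − (1−0.02)·∏(1−qᵢ) over the active causes.
P(high score) = 0.02*0.553*0.875 + 0.51*0.553*0.125 + 0.6374*0.447*0.875 + 0.8187*0.447*0.125 = 0.009678 + 0.035254 + 0.249303 + 0.045745 = 0.339980
Of this, 0.080999 comes from 0.035254 + 0.045745 (the easy paper=true cases).
So P(easy paper | high score) = 0.080999/0.339980 ≈ 0.2382.

P(easy paper | high score) ≈ 0.2382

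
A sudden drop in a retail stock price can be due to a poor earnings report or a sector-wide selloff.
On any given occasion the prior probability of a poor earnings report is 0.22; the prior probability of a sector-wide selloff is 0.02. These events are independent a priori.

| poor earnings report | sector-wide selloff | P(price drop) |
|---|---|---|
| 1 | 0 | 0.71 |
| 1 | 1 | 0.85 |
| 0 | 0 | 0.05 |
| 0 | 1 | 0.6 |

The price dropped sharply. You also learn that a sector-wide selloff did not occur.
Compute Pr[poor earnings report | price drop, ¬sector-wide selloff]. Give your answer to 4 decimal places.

Numerator (weight on configurations with poor earnings report): 0.71*0.22 = 0.156200
The normalizing constant is 0.05*0.78 + 0.71*0.22 = 0.195200
Posterior = 0.156200 / 0.195200 ≈ 0.8002

Pr[poor earnings report | price drop, ¬sector-wide selloff] ≈ 0.8002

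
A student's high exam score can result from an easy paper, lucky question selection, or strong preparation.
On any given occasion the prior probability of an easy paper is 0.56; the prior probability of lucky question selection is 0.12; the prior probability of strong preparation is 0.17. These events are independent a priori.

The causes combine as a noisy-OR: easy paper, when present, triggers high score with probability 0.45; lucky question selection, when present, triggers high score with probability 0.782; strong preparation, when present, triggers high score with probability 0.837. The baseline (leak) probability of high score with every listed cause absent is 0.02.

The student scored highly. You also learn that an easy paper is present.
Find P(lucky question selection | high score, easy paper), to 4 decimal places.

Under noisy-OR, P(high score | causes) = 1 − (1−0.02)·∏(1−qᵢ) over the active causes.
Numerator (weight on configurations with lucky question selection): 0.087897 + 0.020009 = 0.107906
The normalizing constant is 0.461*0.88*0.83 + 0.912143*0.88*0.17 + 0.882498*0.12*0.83 + 0.980847*0.12*0.17 = 0.581077
Posterior = 0.107906 / 0.581077 ≈ 0.1857

P(lucky question selection | high score, easy paper) ≈ 0.1857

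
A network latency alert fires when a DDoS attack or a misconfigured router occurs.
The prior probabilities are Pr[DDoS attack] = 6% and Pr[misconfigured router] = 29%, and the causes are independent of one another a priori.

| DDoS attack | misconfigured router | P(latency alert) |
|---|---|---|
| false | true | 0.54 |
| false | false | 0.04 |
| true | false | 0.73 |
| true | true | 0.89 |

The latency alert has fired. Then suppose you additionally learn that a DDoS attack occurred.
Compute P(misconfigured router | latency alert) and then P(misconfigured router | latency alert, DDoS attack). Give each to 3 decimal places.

P(latency alert) = 0.04×0.94×0.71 + 0.54×0.94×0.29 + 0.73×0.06×0.71 + 0.89×0.06×0.29 = 0.026696 + 0.147204 + 0.031098 + 0.015486 = 0.220484
The misconfigured router-present share is 0.147204 + 0.015486 = 0.162690.
Hence the posterior is 0.162690/0.220484 ≈ 0.738.

With the extra evidence:
P(latency alert | DDoS attack) = 0.73·0.71 + 0.89·0.29 = 0.518300 + 0.258100 = 0.776400
Of this, 0.258100 comes from 0.89·0.29 (the misconfigured router=true cases).
P(misconfigured router | latency alert, DDoS attack) = 0.258100 / 0.776400 ≈ 0.332
The drop from 0.738 to 0.332 is the explaining-away (discounting) effect.

P(misconfigured router | latency alert) ≈ 0.738; P(misconfigured router | latency alert, DDoS attack) ≈ 0.332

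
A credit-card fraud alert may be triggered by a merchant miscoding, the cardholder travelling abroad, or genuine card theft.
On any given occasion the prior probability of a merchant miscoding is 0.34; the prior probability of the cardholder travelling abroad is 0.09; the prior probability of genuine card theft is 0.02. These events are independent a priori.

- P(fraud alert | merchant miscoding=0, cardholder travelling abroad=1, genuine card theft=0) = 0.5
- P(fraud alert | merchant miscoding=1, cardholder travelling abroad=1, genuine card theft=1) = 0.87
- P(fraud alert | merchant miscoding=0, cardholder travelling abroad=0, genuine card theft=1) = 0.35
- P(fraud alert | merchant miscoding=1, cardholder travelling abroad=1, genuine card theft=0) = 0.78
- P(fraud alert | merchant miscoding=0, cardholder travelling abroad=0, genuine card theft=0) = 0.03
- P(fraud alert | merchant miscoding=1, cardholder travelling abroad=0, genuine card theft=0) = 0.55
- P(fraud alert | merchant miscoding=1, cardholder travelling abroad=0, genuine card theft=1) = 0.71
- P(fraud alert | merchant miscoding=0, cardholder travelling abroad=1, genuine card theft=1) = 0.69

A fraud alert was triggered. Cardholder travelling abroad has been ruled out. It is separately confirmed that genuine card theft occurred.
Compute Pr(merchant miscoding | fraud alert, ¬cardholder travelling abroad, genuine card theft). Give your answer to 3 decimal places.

Weight on merchant miscoding=true, given the evidence: 0.71×0.34 = 0.241400
Denominator P(fraud alert | ¬cardholder travelling abroad, genuine card theft): 0.35×0.66 + 0.71×0.34 = 0.472400
Posterior = 0.241400 / 0.472400 ≈ 0.511

Pr(merchant miscoding | fraud alert, ¬cardholder travelling abroad, genuine card theft) ≈ 0.511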